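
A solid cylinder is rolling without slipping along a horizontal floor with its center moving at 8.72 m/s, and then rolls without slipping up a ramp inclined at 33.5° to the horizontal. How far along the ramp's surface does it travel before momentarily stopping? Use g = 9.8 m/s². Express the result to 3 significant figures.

d ≈ 10.5 m

The moment of inertia is (1/2)MR², giving k ≡ I/(MR²) = 0.5.
Pure rolling means v = ωR; then KE = ½Mv² + ½I(v/R)² = ½(1+k)Mv² = (3/4)Mv².
Setting this equal to Mgh gives the vertical rise h = (1+k)v₀²/(2g) = 1.5×8.72²/(2×9.8) = 5.819 m.
Along the incline, d = h/sinθ = 5.819/sin33.5° ≈ 10.5 m.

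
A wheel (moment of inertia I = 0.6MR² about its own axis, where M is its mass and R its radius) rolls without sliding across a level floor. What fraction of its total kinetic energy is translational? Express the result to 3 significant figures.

fraction ≈ 0.625

Here I = 0.6MR², so the shape factor k = I/(MR²) = 0.6.
With ω = v/R, KE_trans = ½Mv² and KE_rot = ½Iω² = ½kMv², so KE_total = ½(1+k)Mv².
The translational fraction is therefore 1/(1+k) = 1/1.6 ≈ 0.625.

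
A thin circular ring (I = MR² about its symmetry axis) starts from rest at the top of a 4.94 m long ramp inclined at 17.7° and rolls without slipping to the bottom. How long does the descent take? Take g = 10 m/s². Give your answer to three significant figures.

Here I = MR², so the shape factor k = I/(MR²) = 1.
Translational: Mg sinθ − f = Ma. Rotational about the CM: fR = Iα = kMRa, so f = kMa.
Hence a = g sinθ/(1+k) = 10×sin17.7°/2 = 1.52 m/s².
With constant a from rest, t = √(2L/a) = √(2·4.94/1.52) ≈ 2.55 s.

t ≈ 2.55 s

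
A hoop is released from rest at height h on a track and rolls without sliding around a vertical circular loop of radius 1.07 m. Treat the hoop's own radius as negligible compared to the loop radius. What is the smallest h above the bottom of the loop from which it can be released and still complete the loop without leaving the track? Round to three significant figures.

h_min ≈ 3.21 m

Here I = MR², so the shape factor k = I/(MR²) = 1.
At the top of the loop, the minimum-contact condition is Mg = Mv_top²/r, so v_top² = gr.
With ω = v/R, the kinetic energy at speed v is ½(1+k)Mv² = Mv².
Energy conservation from release (height h) to the top (height 2r): Mgh = Mg(2r) + M·gr.
Thus h_min = 2r + (1+k)r/2 = r(2 + 2/2) = 1.07 × 3 ≈ 3.21 m.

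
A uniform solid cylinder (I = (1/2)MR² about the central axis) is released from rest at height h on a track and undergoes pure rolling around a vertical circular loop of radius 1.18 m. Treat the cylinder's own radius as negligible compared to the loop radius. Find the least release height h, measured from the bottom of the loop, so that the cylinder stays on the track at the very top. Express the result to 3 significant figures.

h_min ≈ 3.25 m

With I = (1/2)MR², the ratio k = I/(MR²) is 0.5.
At the top, contact is just lost when gravity alone supplies the centripetal force: Mg = Mv_top²/r, i.e. v_top² = gr.
With ω = v/R, the kinetic energy at speed v is ½(1+k)Mv² = (3/4)Mv².
Energy conservation from release (height h) to the top (height 2r): Mgh = Mg(2r) + (3/4)M·gr.
Thus h_min = 2r + (1+k)r/2 = r(2 + 1.5/2) = 1.18 × 2.75 ≈ 3.25 m.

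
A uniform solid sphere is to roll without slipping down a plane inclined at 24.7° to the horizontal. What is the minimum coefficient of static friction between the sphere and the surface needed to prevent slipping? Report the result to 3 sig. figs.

μ_min ≈ 0.131

Here I = (2/5)MR², so the shape factor k = I/(MR²) = 0.4.
Newton's second law down the slope: Mg sinθ − f = Ma. The torque equation fR = Iα (with α = a/R) gives f = kMa.
These give a = g sinθ/(1+k) and the required friction f = kMg sinθ/(1+k).
With N = Mg cosθ, the no-slip condition f ≤ μN gives μ_min = f/N = k tanθ/(1+k).
μ_min = 0.4 × tan24.7° / 1.4 ≈ 0.131.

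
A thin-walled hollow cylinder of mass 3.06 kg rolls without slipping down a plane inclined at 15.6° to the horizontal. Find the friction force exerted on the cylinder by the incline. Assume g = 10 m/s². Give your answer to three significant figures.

Here I = MR², so the shape factor k = I/(MR²) = 1.
Newton's second law down the slope: Mg sinθ − f = Ma. The torque equation fR = Iα (with α = a/R) gives f = kMa.
Combining, a = g sinθ/(1+k) and f = kMa = kMg sinθ/(1+k).
f = 1 × 3.06 × 10 × sin15.6° / 2 ≈ 4.11 N.

f ≈ 4.11 N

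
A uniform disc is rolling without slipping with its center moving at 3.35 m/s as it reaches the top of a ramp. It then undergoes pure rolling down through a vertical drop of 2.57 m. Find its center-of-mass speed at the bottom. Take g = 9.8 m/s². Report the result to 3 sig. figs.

v ≈ 6.69 m/s

For this body I = (1/2)MR², i.e. k = I/(MR²) = 0.5.
Pure rolling means v = ωR; then KE = ½Mv² + ½I(v/R)² = ½(1+k)Mv² = (3/4)Mv².
Energy conservation: (3/4)Mv₀² + Mgh = (3/4)Mv², so v² = v₀² + 2gh/(1+k).
v = √(3.35² + 2×9.8×2.57/1.5) = √44.8 ≈ 6.69 m/s.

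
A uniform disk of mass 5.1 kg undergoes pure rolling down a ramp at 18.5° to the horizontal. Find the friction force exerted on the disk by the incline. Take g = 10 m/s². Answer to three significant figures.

For this body I = (1/2)MR², i.e. k = I/(MR²) = 0.5.
Newton's second law down the slope: Mg sinθ − f = Ma. The torque equation fR = Iα (with α = a/R) gives f = kMa.
Combining, a = g sinθ/(1+k) and f = kMa = kMg sinθ/(1+k).
f = 0.5 × 5.1 × 10 × sin18.5° / 1.5 ≈ 5.39 N.

f ≈ 5.39 N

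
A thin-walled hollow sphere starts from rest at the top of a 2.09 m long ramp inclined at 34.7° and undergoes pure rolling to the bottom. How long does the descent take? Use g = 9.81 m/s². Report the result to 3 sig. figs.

t ≈ 1.12 s

For this body I = (2/3)MR², i.e. k = I/(MR²) = 2/3.
Translational: Mg sinθ − f = Ma. Rotational about the CM: fR = Iα = kMRa, so f = kMa.
Hence a = g sinθ/(1+k) = 9.81×sin34.7°/1.667 = 3.351 m/s².
Starting from rest, L = ½at², so t = √(2L/a) = √(2×2.09/3.351) ≈ 1.12 s.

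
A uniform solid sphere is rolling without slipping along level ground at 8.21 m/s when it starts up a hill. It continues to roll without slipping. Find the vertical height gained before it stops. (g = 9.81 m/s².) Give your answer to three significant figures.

The moment of inertia is (2/5)MR², giving k ≡ I/(MR²) = 0.4.
The rolling condition ω = v/R makes the rotational term ½I(v/R)² = ½kMv², so KE_total = ½(1+k)Mv² = (7/10)Mv².
At the top the kinetic energy is zero, so (7/10)Mv₀² = Mgh.
Thus h = (1+k)v₀²/(2g) = 1.4 × 8.21² / (2 × 9.81) ≈ 4.81 m.

h ≈ 4.81 m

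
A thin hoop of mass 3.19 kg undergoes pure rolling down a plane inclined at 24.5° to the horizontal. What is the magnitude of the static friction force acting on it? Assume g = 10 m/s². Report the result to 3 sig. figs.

f ≈ 6.61 N

For this body I = MR², i.e. k = I/(MR²) = 1.
Along the incline Mg sinθ − f = Ma, and torque about the center fR = Iα = kMR²(a/R) gives f = kMa.
Combining, a = g sinθ/(1+k) and f = kMa = kMg sinθ/(1+k).
f = 1 × 3.19 × 10 × sin24.5° / 2 ≈ 6.61 N.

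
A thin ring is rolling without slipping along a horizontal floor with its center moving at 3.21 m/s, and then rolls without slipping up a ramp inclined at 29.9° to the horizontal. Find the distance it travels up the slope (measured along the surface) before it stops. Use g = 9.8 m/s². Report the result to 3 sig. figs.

d ≈ 2.11 m

For this body I = MR², i.e. k = I/(MR²) = 1.
Since it rolls without slipping, ω = v/R and KE = ½Mv² + ½Iω² = ½(1+k)Mv² = Mv².
Setting this equal to Mgh gives the vertical rise h = (1+k)v₀²/(2g) = 2×3.21²/(2×9.8) = 1.051 m.
The distance along the slope is d = h/sinθ = 1.051/sin29.9° ≈ 2.11 m.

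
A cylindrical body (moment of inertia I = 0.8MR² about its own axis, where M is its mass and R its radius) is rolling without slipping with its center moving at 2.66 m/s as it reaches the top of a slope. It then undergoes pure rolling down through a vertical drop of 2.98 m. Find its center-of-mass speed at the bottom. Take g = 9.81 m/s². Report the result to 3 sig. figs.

v ≈ 6.29 m/s

With I = 0.8MR², the ratio k = I/(MR²) is 0.8.
Rolling without slipping gives ω = v/R, so the total kinetic energy is ½Mv² + ½Iω² = ½(1+k)Mv² = (9/10)Mv².
Conserving energy between top and bottom: (9/10)Mv² = (9/10)Mv₀² + Mgh, hence v² = v₀² + 2gh/(1+k).
v = √(2.66² + 2×9.81×2.98/1.8) = √39.56 ≈ 6.29 m/s.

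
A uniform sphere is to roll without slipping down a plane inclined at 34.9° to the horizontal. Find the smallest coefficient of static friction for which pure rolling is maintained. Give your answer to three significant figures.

The moment of inertia is (2/5)MR², giving k ≡ I/(MR²) = 0.4.
Translational: Mg sinθ − f = Ma. Rotational about the CM: fR = Iα = kMRa, so f = kMa.
These give a = g sinθ/(1+k) and the required friction f = kMg sinθ/(1+k).
The normal force is N = Mg cosθ, so μ_min = f/N = k tanθ/(1+k).
μ_min = 0.4 × tan34.9° / 1.4 ≈ 0.199.

μ_min ≈ 0.199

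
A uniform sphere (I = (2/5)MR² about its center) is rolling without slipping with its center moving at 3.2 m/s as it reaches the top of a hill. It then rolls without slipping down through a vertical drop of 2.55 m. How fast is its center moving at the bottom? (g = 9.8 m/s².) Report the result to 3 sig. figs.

v ≈ 6.78 m/s

With I = (2/5)MR², the ratio k = I/(MR²) is 0.4.
Since it rolls without slipping, ω = v/R and KE = ½Mv² + ½Iω² = ½(1+k)Mv² = (7/10)Mv².
Energy conservation: (7/10)Mv₀² + Mgh = (7/10)Mv², so v² = v₀² + 2gh/(1+k).
v = √(3.2² + 2×9.8×2.55/1.4) = √45.94 ≈ 6.78 m/s.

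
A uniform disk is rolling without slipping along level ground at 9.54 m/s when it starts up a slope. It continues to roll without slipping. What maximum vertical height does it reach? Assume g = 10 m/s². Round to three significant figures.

The moment of inertia is (1/2)MR², giving k ≡ I/(MR²) = 0.5.
The rolling condition ω = v/R makes the rotational term ½I(v/R)² = ½kMv², so KE_total = ½(1+k)Mv² = (3/4)Mv².
At the top the kinetic energy is zero, so (3/4)Mv₀² = Mgh.
Thus h = (1+k)v₀²/(2g) = 1.5 × 9.54² / (2 × 10) ≈ 6.83 m.

h ≈ 6.83 m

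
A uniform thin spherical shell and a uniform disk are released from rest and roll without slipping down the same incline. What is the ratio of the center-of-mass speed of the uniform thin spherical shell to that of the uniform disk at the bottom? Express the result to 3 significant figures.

v_ratio ≈ 0.949

Each satisfies Mgh = ½(1+k)Mv² with k = I/(MR²), so v ∝ 1/√(1+k).
For the uniform thin spherical shell k = 2/3; for the uniform disk k = 0.5.
v₁/v₂ = √((1+k₂)/(1+k₁)) = √(1.5/1.667) ≈ 0.949.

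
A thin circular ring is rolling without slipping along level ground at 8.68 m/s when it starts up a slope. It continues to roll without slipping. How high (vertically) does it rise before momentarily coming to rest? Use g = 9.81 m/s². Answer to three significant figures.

h ≈ 7.68 m

For this body I = MR², i.e. k = I/(MR²) = 1.
The rolling condition ω = v/R makes the rotational term ½I(v/R)² = ½kMv², so KE_total = ½(1+k)Mv² = Mv².
All of this converts to potential energy at the highest point: Mv₀² = Mgh.
Thus h = (1+k)v₀²/(2g) = 2 × 8.68² / (2 × 9.81) ≈ 7.68 m.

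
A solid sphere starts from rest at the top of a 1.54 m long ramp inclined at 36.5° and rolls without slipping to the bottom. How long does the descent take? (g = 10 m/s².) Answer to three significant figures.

With I = (2/5)MR², the ratio k = I/(MR²) is 0.4.
Newton's second law down the slope: Mg sinθ − f = Ma. The torque equation fR = Iα (with α = a/R) gives f = kMa.
Hence a = g sinθ/(1+k) = 10×sin36.5°/1.4 = 4.249 m/s².
With constant a from rest, t = √(2L/a) = √(2·1.54/4.249) ≈ 0.851 s.

t ≈ 0.851 s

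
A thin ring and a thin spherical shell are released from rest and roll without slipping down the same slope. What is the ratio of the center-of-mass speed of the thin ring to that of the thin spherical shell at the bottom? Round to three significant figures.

v_ratio ≈ 0.913

Each satisfies Mgh = ½(1+k)Mv² with k = I/(MR²), so v ∝ 1/√(1+k).
For the thin ring k = 1; for the thin spherical shell k = 2/3.
v₁/v₂ = √((1+k₂)/(1+k₁)) = √(1.667/2) ≈ 0.913.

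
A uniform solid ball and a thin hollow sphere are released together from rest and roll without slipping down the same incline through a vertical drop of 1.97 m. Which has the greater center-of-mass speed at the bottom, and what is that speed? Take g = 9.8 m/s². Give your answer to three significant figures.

For rolling without slipping, Mgh = ½(1+k)Mv² where k = I/(MR²), so v = √(2gh/(1+k)).
Uniform solid ball: k = 0.4, giving v = √(2×9.8×1.97/1.4) = 5.252 m/s.
Thin hollow sphere: k = 2/3, giving v = √(2×9.8×1.97/1.667) = 4.813 m/s.
The smaller k wins: the uniform solid ball, at ≈ 5.25 m/s.

the uniform solid ball, at v ≈ 5.25 m/s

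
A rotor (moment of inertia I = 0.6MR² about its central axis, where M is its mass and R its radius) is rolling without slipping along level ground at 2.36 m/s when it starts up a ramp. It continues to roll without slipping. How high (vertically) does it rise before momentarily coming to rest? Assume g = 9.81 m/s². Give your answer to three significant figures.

h ≈ 0.454 m

Here I = 0.6MR², so the shape factor k = I/(MR²) = 0.6.
Since it rolls without slipping, ω = v/R and KE = ½Mv² + ½Iω² = ½(1+k)Mv² = (4/5)Mv².
All of this converts to potential energy at the highest point: (4/5)Mv₀² = Mgh.
Thus h = (1+k)v₀²/(2g) = 1.6 × 2.36² / (2 × 9.81) ≈ 0.454 m.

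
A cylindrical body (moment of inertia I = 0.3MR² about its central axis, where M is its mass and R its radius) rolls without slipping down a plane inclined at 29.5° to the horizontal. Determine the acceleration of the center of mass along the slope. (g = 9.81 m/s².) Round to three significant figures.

a ≈ 3.72 m/s²

Here I = 0.3MR², so the shape factor k = I/(MR²) = 0.3.
Translational: Mg sinθ − f = Ma. Rotational about the CM: fR = Iα = kMRa, so f = kMa.
Eliminating f: Mg sinθ = (1+k)Ma, so a = g sinθ/(1+k) = 9.81 × sin29.5° / 1.3 ≈ 3.72 m/s².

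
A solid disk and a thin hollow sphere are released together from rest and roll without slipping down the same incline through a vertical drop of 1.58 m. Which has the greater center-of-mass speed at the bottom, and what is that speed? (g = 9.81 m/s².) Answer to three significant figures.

the solid disk, at v ≈ 4.55 m/s

For rolling without slipping, Mgh = ½(1+k)Mv² where k = I/(MR²), so v = √(2gh/(1+k)).
Solid disk: k = 0.5, giving v = √(2×9.81×1.58/1.5) = 4.546 m/s.
Thin hollow sphere: k = 2/3, giving v = √(2×9.81×1.58/1.667) = 4.313 m/s.
The smaller k wins: the solid disk, at ≈ 4.55 m/s.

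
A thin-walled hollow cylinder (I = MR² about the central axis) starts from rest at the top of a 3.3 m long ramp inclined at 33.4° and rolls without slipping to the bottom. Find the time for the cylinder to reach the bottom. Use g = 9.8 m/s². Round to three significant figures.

t ≈ 1.56 s

With I = MR², the ratio k = I/(MR²) is 1.
Newton's second law down the slope: Mg sinθ − f = Ma. The torque equation fR = Iα (with α = a/R) gives f = kMa.
Hence a = g sinθ/(1+k) = 9.8×sin33.4°/2 = 2.697 m/s².
Starting from rest, L = ½at², so t = √(2L/a) = √(2×3.3/2.697) ≈ 1.56 s.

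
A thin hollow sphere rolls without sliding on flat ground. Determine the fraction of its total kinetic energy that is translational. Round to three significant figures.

fraction ≈ 0.600

With I = (2/3)MR², the ratio k = I/(MR²) is 2/3.
Since ω = v/R, the translational part is ½Mv² and the rotational part is ½I(v/R)² = ½kMv²; the total is ½(1+k)Mv².
The translational fraction is therefore 1/(1+k) = 1/1.667 ≈ 0.600.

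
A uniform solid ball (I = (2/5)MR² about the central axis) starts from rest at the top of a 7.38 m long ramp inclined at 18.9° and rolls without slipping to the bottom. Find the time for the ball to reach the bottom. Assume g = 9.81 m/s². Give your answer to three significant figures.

t ≈ 2.55 s

Here I = (2/5)MR², so the shape factor k = I/(MR²) = 0.4.
Translational: Mg sinθ − f = Ma. Rotational about the CM: fR = Iα = kMRa, so f = kMa.
Hence a = g sinθ/(1+k) = 9.81×sin18.9°/1.4 = 2.27 m/s².
Starting from rest, L = ½at², so t = √(2L/a) = √(2×7.38/2.27) ≈ 2.55 s.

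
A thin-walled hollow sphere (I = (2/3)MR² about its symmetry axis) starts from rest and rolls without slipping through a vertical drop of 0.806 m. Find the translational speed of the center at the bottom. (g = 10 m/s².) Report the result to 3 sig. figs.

Here I = (2/3)MR², so the shape factor k = I/(MR²) = 2/3.
Since it rolls without slipping, ω = v/R and KE = ½Mv² + ½Iω² = ½(1+k)Mv² = (5/6)Mv².
Setting Mgh = (5/6)Mv² gives v = √(2gh/(1+k)) = √(2·10·0.806/1.667) ≈ 3.11 m/s.

v ≈ 3.11 m/s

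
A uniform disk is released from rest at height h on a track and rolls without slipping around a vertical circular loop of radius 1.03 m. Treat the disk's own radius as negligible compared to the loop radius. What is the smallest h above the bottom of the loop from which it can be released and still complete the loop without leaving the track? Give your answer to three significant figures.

For this body I = (1/2)MR², i.e. k = I/(MR²) = 0.5.
At the top of the loop, the minimum-contact condition is Mg = Mv_top²/r, so v_top² = gr.
With ω = v/R, the kinetic energy at speed v is ½(1+k)Mv² = (3/4)Mv².
Energy conservation from release (height h) to the top (height 2r): Mgh = Mg(2r) + (3/4)M·gr.
Thus h_min = 2r + (1+k)r/2 = r(2 + 1.5/2) = 1.03 × 2.75 ≈ 2.83 m.

h_min ≈ 2.83 m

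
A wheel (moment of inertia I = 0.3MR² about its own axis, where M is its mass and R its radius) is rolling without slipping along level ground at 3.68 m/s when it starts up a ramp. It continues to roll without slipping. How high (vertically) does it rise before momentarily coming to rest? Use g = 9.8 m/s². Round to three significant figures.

h ≈ 0.898 m

Here I = 0.3MR², so the shape factor k = I/(MR²) = 0.3.
Pure rolling means v = ωR; then KE = ½Mv² + ½I(v/R)² = ½(1+k)Mv² = (13/20)Mv².
All of this converts to potential energy at the highest point: (13/20)Mv₀² = Mgh.
Thus h = (1+k)v₀²/(2g) = 1.3 × 3.68² / (2 × 9.8) ≈ 0.898 m.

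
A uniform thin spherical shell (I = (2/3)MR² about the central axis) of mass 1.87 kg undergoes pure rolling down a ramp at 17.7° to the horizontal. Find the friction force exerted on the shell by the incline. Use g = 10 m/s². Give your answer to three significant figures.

For this body I = (2/3)MR², i.e. k = I/(MR²) = 2/3.
Newton's second law down the slope: Mg sinθ − f = Ma. The torque equation fR = Iα (with α = a/R) gives f = kMa.
Combining, a = g sinθ/(1+k) and f = kMa = kMg sinθ/(1+k).
f = (2/3) × 1.87 × 10 × sin17.7° / 1.667 ≈ 2.27 N.

f ≈ 2.27 N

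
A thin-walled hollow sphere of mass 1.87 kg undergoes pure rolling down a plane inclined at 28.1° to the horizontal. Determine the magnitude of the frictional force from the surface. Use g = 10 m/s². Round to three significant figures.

f ≈ 3.52 N

With I = (2/3)MR², the ratio k = I/(MR²) is 2/3.
Along the incline Mg sinθ − f = Ma, and torque about the center fR = Iα = kMR²(a/R) gives f = kMa.
Combining, a = g sinθ/(1+k) and f = kMa = kMg sinθ/(1+k).
f = (2/3) × 1.87 × 10 × sin28.1° / 1.667 ≈ 3.52 N.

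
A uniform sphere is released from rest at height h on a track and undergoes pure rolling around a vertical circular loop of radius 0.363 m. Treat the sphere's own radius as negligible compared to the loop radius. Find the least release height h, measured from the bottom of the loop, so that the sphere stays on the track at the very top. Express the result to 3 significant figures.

h_min ≈ 0.980 m

Here I = (2/5)MR², so the shape factor k = I/(MR²) = 0.4.
At the top, contact is just lost when gravity alone supplies the centripetal force: Mg = Mv_top²/r, i.e. v_top² = gr.
With ω = v/R, the kinetic energy at speed v is ½(1+k)Mv² = (7/10)Mv².
Energy conservation from release (height h) to the top (height 2r): Mgh = Mg(2r) + (7/10)M·gr.
Thus h_min = 2r + (1+k)r/2 = r(2 + 1.4/2) = 0.363 × 2.7 ≈ 0.980 m.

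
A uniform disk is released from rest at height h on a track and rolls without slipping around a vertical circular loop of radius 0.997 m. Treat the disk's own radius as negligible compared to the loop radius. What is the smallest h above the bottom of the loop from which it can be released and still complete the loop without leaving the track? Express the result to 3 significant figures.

h_min ≈ 2.74 m

The moment of inertia is (1/2)MR², giving k ≡ I/(MR²) = 0.5.
At the top of the loop, the minimum-contact condition is Mg = Mv_top²/r, so v_top² = gr.
With ω = v/R, the kinetic energy at speed v is ½(1+k)Mv² = (3/4)Mv².
Energy conservation from release (height h) to the top (height 2r): Mgh = Mg(2r) + (3/4)M·gr.
Thus h_min = 2r + (1+k)r/2 = r(2 + 1.5/2) = 0.997 × 2.75 ≈ 2.74 m.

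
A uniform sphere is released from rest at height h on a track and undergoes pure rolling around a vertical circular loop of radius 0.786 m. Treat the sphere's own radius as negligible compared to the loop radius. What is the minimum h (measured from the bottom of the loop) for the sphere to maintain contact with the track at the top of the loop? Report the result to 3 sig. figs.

h_min ≈ 2.12 m

Here I = (2/5)MR², so the shape factor k = I/(MR²) = 0.4.
At the top of the loop, the minimum-contact condition is Mg = Mv_top²/r, so v_top² = gr.
With ω = v/R, the kinetic energy at speed v is ½(1+k)Mv² = (7/10)Mv².
Energy conservation from release (height h) to the top (height 2r): Mgh = Mg(2r) + (7/10)M·gr.
Thus h_min = 2r + (1+k)r/2 = r(2 + 1.4/2) = 0.786 × 2.7 ≈ 2.12 m.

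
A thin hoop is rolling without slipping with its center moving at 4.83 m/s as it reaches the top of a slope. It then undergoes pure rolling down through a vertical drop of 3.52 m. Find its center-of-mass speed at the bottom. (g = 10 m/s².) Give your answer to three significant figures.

v ≈ 7.65 m/s

With I = MR², the ratio k = I/(MR²) is 1.
Rolling without slipping gives ω = v/R, so the total kinetic energy is ½Mv² + ½Iω² = ½(1+k)Mv² = Mv².
Energy conservation: Mv₀² + Mgh = Mv², so v² = v₀² + 2gh/(1+k).
v = √(4.83² + 2×10×3.52/2) = √58.53 ≈ 7.65 m/s.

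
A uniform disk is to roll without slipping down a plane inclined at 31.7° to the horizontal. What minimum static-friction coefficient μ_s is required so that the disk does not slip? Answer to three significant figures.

With I = (1/2)MR², the ratio k = I/(MR²) is 0.5.
Newton's second law down the slope: Mg sinθ − f = Ma. The torque equation fR = Iα (with α = a/R) gives f = kMa.
These give a = g sinθ/(1+k) and the required friction f = kMg sinθ/(1+k).
The normal force is N = Mg cosθ, so μ_min = f/N = k tanθ/(1+k).
μ_min = 0.5 × tan31.7° / 1.5 ≈ 0.206.

μ_min ≈ 0.206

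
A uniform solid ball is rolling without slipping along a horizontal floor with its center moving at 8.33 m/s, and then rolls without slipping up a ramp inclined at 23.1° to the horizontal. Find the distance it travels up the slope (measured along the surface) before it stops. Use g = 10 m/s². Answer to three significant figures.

d ≈ 12.4 m

For this body I = (2/5)MR², i.e. k = I/(MR²) = 0.4.
Rolling without slipping gives ω = v/R, so the total kinetic energy is ½Mv² + ½Iω² = ½(1+k)Mv² = (7/10)Mv².
Setting this equal to Mgh gives the vertical rise h = (1+k)v₀²/(2g) = 1.4×8.33²/(2×10) = 4.857 m.
The distance along the slope is d = h/sinθ = 4.857/sin23.1° ≈ 12.4 m.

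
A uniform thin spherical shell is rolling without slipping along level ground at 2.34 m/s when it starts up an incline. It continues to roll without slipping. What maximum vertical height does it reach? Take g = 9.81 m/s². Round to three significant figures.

The moment of inertia is (2/3)MR², giving k ≡ I/(MR²) = 2/3.
The rolling condition ω = v/R makes the rotational term ½I(v/R)² = ½kMv², so KE_total = ½(1+k)Mv² = (5/6)Mv².
At the top the kinetic energy is zero, so (5/6)Mv₀² = Mgh.
Thus h = (1+k)v₀²/(2g) = 1.667 × 2.34² / (2 × 9.81) ≈ 0.465 m.

h ≈ 0.465 m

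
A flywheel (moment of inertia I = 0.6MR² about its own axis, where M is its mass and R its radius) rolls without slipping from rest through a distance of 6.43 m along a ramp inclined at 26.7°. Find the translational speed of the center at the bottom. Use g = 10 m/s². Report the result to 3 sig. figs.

Here I = 0.6MR², so the shape factor k = I/(MR²) = 0.6.
The rolling condition ω = v/R makes the rotational term ½I(v/R)² = ½kMv², so KE_total = ½(1+k)Mv² = (4/5)Mv².
The vertical drop is h = L sinθ = 6.43 × sin26.7° = 2.889 m.
Energy conservation: Mgh = (4/5)Mv², so v = √(2gh/(1+k)) = √(2 × 10 × 2.889 / 1.6) ≈ 6.01 m/s.

v ≈ 6.01 m/s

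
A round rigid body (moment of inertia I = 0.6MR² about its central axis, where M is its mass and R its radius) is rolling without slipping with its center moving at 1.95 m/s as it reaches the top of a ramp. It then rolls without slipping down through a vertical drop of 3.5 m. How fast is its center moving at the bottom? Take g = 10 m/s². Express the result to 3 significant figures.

Here I = 0.6MR², so the shape factor k = I/(MR²) = 0.6.
Rolling without slipping gives ω = v/R, so the total kinetic energy is ½Mv² + ½Iω² = ½(1+k)Mv² = (4/5)Mv².
Conserving energy between top and bottom: (4/5)Mv² = (4/5)Mv₀² + Mgh, hence v² = v₀² + 2gh/(1+k).
v = √(1.95² + 2×10×3.5/1.6) = √47.55 ≈ 6.90 m/s.

v ≈ 6.90 m/s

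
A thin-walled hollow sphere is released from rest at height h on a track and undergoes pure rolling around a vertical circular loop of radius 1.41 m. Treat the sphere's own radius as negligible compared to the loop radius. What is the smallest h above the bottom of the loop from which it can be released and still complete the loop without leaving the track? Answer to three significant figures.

h_min ≈ 4.00 m

Here I = (2/3)MR², so the shape factor k = I/(MR²) = 2/3.
At the top of the loop, the minimum-contact condition is Mg = Mv_top²/r, so v_top² = gr.
With ω = v/R, the kinetic energy at speed v is ½(1+k)Mv² = (5/6)Mv².
Energy conservation from release (height h) to the top (height 2r): Mgh = Mg(2r) + (5/6)M·gr.
Thus h_min = 2r + (1+k)r/2 = r(2 + 1.667/2) = 1.41 × 2.833 ≈ 4.00 m.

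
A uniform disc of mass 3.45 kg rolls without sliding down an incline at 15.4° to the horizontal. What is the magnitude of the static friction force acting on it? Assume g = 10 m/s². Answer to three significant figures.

For this body I = (1/2)MR², i.e. k = I/(MR²) = 0.5.
Newton's second law down the slope: Mg sinθ − f = Ma. The torque equation fR = Iα (with α = a/R) gives f = kMa.
Combining, a = g sinθ/(1+k) and f = kMa = kMg sinθ/(1+k).
f = 0.5 × 3.45 × 10 × sin15.4° / 1.5 ≈ 3.05 N.

f ≈ 3.05 N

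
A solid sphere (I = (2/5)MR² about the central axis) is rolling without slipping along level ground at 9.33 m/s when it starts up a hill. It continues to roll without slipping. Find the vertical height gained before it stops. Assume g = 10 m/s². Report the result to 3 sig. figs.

h ≈ 6.09 m

For this body I = (2/5)MR², i.e. k = I/(MR²) = 0.4.
Rolling without slipping gives ω = v/R, so the total kinetic energy is ½Mv² + ½Iω² = ½(1+k)Mv² = (7/10)Mv².
All of this converts to potential energy at the highest point: (7/10)Mv₀² = Mgh.
Thus h = (1+k)v₀²/(2g) = 1.4 × 9.33² / (2 × 10) ≈ 6.09 m.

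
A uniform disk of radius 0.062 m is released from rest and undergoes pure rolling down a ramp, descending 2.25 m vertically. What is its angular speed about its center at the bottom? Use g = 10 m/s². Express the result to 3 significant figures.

Here I = (1/2)MR², so the shape factor k = I/(MR²) = 0.5.
Pure rolling means v = ωR; then KE = ½Mv² + ½I(v/R)² = ½(1+k)Mv² = (3/4)Mv².
Energy conservation Mgh = ½(1+k)Mv² gives v = √(2gh/(1+k)) = √(2 × 10 × 2.25 / 1.5) = 5.477 m/s.
Then ω = v/R = 5.477 / 0.062 ≈ 88.3 rad/s.

ω ≈ 88.3 rad/s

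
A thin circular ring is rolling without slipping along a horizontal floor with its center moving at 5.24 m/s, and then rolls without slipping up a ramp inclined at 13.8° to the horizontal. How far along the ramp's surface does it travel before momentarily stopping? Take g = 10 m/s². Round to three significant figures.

The moment of inertia is MR², giving k ≡ I/(MR²) = 1.
Pure rolling means v = ωR; then KE = ½Mv² + ½I(v/R)² = ½(1+k)Mv² = Mv².
Setting this equal to Mgh gives the vertical rise h = (1+k)v₀²/(2g) = 2×5.24²/(2×10) = 2.746 m.
Along the incline, d = h/sinθ = 2.746/sin13.8° ≈ 11.5 m.

d ≈ 11.5 m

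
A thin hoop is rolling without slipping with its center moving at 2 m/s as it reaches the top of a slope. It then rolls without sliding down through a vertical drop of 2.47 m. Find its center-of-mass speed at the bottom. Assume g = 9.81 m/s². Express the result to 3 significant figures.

v ≈ 5.31 m/s

Here I = MR², so the shape factor k = I/(MR²) = 1.
Pure rolling means v = ωR; then KE = ½Mv² + ½I(v/R)² = ½(1+k)Mv² = Mv².
Conserving energy between top and bottom: Mv² = Mv₀² + Mgh, hence v² = v₀² + 2gh/(1+k).
v = √(2² + 2×9.81×2.47/2) = √28.23 ≈ 5.31 m/s.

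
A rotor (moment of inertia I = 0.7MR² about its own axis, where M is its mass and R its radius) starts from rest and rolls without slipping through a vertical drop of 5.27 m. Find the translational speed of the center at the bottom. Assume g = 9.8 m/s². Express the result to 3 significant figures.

For this body I = 0.7MR², i.e. k = I/(MR²) = 0.7.
Pure rolling means v = ωR; then KE = ½Mv² + ½I(v/R)² = ½(1+k)Mv² = (17/20)Mv².
Setting Mgh = (17/20)Mv² gives v = √(2gh/(1+k)) = √(2·9.8·5.27/1.7) ≈ 7.79 m/s.

v ≈ 7.79 m/s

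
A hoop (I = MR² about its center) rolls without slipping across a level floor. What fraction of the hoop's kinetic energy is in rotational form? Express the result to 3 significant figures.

For this body I = MR², i.e. k = I/(MR²) = 1.
Since ω = v/R, the translational part is ½Mv² and the rotational part is ½I(v/R)² = ½kMv²; the total is ½(1+k)Mv².
The rotational fraction is therefore k/(1+k) = 1/2 ≈ 0.500.

fraction ≈ 0.500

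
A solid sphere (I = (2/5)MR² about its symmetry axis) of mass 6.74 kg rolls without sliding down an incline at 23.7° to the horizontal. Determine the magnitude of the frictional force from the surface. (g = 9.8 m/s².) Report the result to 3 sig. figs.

f ≈ 7.59 N

For this body I = (2/5)MR², i.e. k = I/(MR²) = 0.4.
Translational: Mg sinθ − f = Ma. Rotational about the CM: fR = Iα = kMRa, so f = kMa.
Combining, a = g sinθ/(1+k) and f = kMa = kMg sinθ/(1+k).
f = 0.4 × 6.74 × 9.8 × sin23.7° / 1.4 ≈ 7.59 N.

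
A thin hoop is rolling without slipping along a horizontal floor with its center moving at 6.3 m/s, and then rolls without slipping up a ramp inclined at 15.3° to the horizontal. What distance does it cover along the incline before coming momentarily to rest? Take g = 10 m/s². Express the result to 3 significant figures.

The moment of inertia is MR², giving k ≡ I/(MR²) = 1.
The rolling condition ω = v/R makes the rotational term ½I(v/R)² = ½kMv², so KE_total = ½(1+k)Mv² = Mv².
Setting this equal to Mgh gives the vertical rise h = (1+k)v₀²/(2g) = 2×6.3²/(2×10) = 3.969 m.
The distance along the slope is d = h/sinθ = 3.969/sin15.3° ≈ 15.0 m.

d ≈ 15.0 m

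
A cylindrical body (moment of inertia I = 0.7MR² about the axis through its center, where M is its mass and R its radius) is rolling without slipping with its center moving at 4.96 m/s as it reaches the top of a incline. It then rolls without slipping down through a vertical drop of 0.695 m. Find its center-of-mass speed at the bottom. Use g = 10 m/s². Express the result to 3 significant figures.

With I = 0.7MR², the ratio k = I/(MR²) is 0.7.
Since it rolls without slipping, ω = v/R and KE = ½Mv² + ½Iω² = ½(1+k)Mv² = (17/20)Mv².
Conserving energy between top and bottom: (17/20)Mv² = (17/20)Mv₀² + Mgh, hence v² = v₀² + 2gh/(1+k).
v = √(4.96² + 2×10×0.695/1.7) = √32.78 ≈ 5.73 m/s.

v ≈ 5.73 m/s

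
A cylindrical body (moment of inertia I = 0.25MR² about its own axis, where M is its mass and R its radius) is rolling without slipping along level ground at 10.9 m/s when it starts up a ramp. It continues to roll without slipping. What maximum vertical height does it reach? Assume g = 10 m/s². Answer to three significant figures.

h ≈ 7.43 m

With I = 0.25MR², the ratio k = I/(MR²) is 0.25.
Rolling without slipping gives ω = v/R, so the total kinetic energy is ½Mv² + ½Iω² = ½(1+k)Mv² = (5/8)Mv².
At the top the kinetic energy is zero, so (5/8)Mv₀² = Mgh.
Thus h = (1+k)v₀²/(2g) = 1.25 × 10.9² / (2 × 10) ≈ 7.43 m.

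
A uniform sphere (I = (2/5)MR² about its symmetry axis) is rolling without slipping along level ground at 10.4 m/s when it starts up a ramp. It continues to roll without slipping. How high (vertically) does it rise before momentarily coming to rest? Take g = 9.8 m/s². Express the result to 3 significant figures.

h ≈ 7.73 m

Here I = (2/5)MR², so the shape factor k = I/(MR²) = 0.4.
Pure rolling means v = ωR; then KE = ½Mv² + ½I(v/R)² = ½(1+k)Mv² = (7/10)Mv².
All of this converts to potential energy at the highest point: (7/10)Mv₀² = Mgh.
Thus h = (1+k)v₀²/(2g) = 1.4 × 10.4² / (2 × 9.8) ≈ 7.73 m.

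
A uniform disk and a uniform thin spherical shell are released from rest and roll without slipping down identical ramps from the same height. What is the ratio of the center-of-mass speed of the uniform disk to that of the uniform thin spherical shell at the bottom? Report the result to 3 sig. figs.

v_ratio ≈ 1.05

Each satisfies Mgh = ½(1+k)Mv² with k = I/(MR²), so v ∝ 1/√(1+k).
For the uniform disk k = 0.5; for the uniform thin spherical shell k = 2/3.
v₁/v₂ = √((1+k₂)/(1+k₁)) = √(1.667/1.5) ≈ 1.05.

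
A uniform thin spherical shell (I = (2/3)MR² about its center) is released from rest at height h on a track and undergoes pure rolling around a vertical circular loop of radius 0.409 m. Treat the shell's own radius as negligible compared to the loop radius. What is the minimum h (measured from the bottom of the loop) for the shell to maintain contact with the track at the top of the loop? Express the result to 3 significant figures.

h_min ≈ 1.16 m

The moment of inertia is (2/3)MR², giving k ≡ I/(MR²) = 2/3.
At the top of the loop, the minimum-contact condition is Mg = Mv_top²/r, so v_top² = gr.
With ω = v/R, the kinetic energy at speed v is ½(1+k)Mv² = (5/6)Mv².
Energy conservation from release (height h) to the top (height 2r): Mgh = Mg(2r) + (5/6)M·gr.
Thus h_min = 2r + (1+k)r/2 = r(2 + 1.667/2) = 0.409 × 2.833 ≈ 1.16 m.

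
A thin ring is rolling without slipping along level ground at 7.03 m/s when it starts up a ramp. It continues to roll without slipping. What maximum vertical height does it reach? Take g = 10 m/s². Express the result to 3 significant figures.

h ≈ 4.94 m

Here I = MR², so the shape factor k = I/(MR²) = 1.
Pure rolling means v = ωR; then KE = ½Mv² + ½I(v/R)² = ½(1+k)Mv² = Mv².
At the top the kinetic energy is zero, so Mv₀² = Mgh.
Thus h = (1+k)v₀²/(2g) = 2 × 7.03² / (2 × 10) ≈ 4.94 m.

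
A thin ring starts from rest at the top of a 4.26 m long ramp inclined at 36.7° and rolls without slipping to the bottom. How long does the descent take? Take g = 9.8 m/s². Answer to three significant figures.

Here I = MR², so the shape factor k = I/(MR²) = 1.
Translational: Mg sinθ − f = Ma. Rotational about the CM: fR = Iα = kMRa, so f = kMa.
Hence a = g sinθ/(1+k) = 9.8×sin36.7°/2 = 2.928 m/s².
Starting from rest, L = ½at², so t = √(2L/a) = √(2×4.26/2.928) ≈ 1.71 s.

t ≈ 1.71 s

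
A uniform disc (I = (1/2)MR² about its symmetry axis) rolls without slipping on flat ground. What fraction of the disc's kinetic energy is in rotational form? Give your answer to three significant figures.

fraction ≈ 0.333

Here I = (1/2)MR², so the shape factor k = I/(MR²) = 0.5.
With ω = v/R, KE_trans = ½Mv² and KE_rot = ½Iω² = ½kMv², so KE_total = ½(1+k)Mv².
The rotational fraction is therefore k/(1+k) = 0.5/1.5 ≈ 0.333.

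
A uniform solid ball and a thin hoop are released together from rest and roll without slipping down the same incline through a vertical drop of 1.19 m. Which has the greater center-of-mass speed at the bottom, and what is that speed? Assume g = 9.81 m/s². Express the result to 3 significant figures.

For rolling without slipping, Mgh = ½(1+k)Mv² where k = I/(MR²), so v = √(2gh/(1+k)).
Uniform solid ball: k = 0.4, giving v = √(2×9.81×1.19/1.4) = 4.084 m/s.
Thin hoop: k = 1, giving v = √(2×9.81×1.19/2) = 3.417 m/s.
The smaller k wins: the uniform solid ball, at ≈ 4.08 m/s.

the uniform solid ball, at v ≈ 4.08 m/s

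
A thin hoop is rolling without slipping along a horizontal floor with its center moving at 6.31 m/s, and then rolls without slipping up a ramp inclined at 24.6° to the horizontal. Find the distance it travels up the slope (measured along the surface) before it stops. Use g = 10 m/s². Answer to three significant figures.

Here I = MR², so the shape factor k = I/(MR²) = 1.
Since it rolls without slipping, ω = v/R and KE = ½Mv² + ½Iω² = ½(1+k)Mv² = Mv².
Setting this equal to Mgh gives the vertical rise h = (1+k)v₀²/(2g) = 2×6.31²/(2×10) = 3.982 m.
The distance along the slope is d = h/sinθ = 3.982/sin24.6° ≈ 9.56 m.

d ≈ 9.56 m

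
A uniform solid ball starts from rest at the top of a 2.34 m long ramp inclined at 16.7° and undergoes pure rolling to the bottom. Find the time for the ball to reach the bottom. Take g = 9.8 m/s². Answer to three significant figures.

t ≈ 1.53 s

For this body I = (2/5)MR², i.e. k = I/(MR²) = 0.4.
Along the incline Mg sinθ − f = Ma, and torque about the center fR = Iα = kMR²(a/R) gives f = kMa.
Hence a = g sinθ/(1+k) = 9.8×sin16.7°/1.4 = 2.012 m/s².
With constant a from rest, t = √(2L/a) = √(2·2.34/2.012) ≈ 1.53 s.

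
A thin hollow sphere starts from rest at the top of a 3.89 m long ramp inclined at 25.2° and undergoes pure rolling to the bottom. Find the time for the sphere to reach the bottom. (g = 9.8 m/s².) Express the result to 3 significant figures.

t ≈ 1.76 s

With I = (2/3)MR², the ratio k = I/(MR²) is 2/3.
Along the incline Mg sinθ − f = Ma, and torque about the center fR = Iα = kMR²(a/R) gives f = kMa.
Hence a = g sinθ/(1+k) = 9.8×sin25.2°/1.667 = 2.504 m/s².
Starting from rest, L = ½at², so t = √(2L/a) = √(2×3.89/2.504) ≈ 1.76 s.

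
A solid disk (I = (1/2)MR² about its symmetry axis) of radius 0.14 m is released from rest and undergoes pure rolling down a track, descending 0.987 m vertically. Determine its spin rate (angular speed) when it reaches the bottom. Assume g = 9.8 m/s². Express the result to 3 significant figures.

ω ≈ 25.7 rad/s

The moment of inertia is (1/2)MR², giving k ≡ I/(MR²) = 0.5.
Rolling without slipping gives ω = v/R, so the total kinetic energy is ½Mv² + ½Iω² = ½(1+k)Mv² = (3/4)Mv².
Energy conservation Mgh = ½(1+k)Mv² gives v = √(2gh/(1+k)) = √(2 × 9.8 × 0.987 / 1.5) = 3.591 m/s.
Then ω = v/R = 3.591 / 0.14 ≈ 25.7 rad/s.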